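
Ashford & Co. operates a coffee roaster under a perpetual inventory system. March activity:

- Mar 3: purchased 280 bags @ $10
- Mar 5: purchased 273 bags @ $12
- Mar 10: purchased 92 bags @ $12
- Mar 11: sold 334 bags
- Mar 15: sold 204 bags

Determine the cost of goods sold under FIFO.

COGS = $5,896

Mar 11, 334 sold [FIFO — oldest first]: 280 @ $10 + 54 @ $12 = $3,448
Mar 15, 204 sold [FIFO — oldest first]: 204 @ $12 = $2,448
Total COGS = $3,448 + $2,448 = $5,896
Ending inventory: 15 @ $12 + 92 @ $12 = $1,284
Check: goods available $7,180 = COGS $5,896 + ending $1,284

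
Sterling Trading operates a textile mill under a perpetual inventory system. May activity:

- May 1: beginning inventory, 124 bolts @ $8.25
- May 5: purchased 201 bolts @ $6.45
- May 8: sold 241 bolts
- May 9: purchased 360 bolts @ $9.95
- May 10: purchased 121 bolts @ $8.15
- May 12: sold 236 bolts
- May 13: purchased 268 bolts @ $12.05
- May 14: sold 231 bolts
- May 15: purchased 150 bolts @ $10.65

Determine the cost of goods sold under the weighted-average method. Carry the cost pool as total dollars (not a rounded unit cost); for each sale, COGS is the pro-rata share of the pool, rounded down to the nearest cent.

COGS = $6,292.37

After May 1: 124 on hand, pool $1,023.00 (≈ $8.2500 each)
After May 5: 325 on hand, pool $2,319.45 (≈ $7.1368 each)
May 8, sell 241: 241/325 × $2,319.45 → $1,719.96
After May 9: 444 on hand, pool $4,181.49 (≈ $9.4178 each)
After May 10: 565 on hand, pool $5,167.64 (≈ $9.1463 each)
May 12, sell 236: 236/565 × $5,167.64 → $2,158.51
After May 13: 597 on hand, pool $6,238.53 (≈ $10.4498 each)
May 14, sell 231: 231/597 × $6,238.53 → $2,413.90
After May 15: 516 on hand, pool $5,422.13 (≈ $10.5080 each)
Total COGS = $1,719.96 + $2,158.51 + $2,413.90 = $6,292.37
Ending inventory (cost pool remaining) = $5,422.13
Check: goods available $11,714.50 = COGS $6,292.37 + ending $5,422.13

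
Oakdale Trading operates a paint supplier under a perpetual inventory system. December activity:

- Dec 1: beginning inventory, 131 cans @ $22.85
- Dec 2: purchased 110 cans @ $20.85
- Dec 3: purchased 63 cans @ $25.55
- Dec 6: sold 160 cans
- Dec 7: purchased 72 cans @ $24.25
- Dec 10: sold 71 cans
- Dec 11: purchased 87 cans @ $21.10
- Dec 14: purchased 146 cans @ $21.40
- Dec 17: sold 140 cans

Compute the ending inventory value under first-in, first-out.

Ending inventory = $5,081.35

Dec 6, 160 sold [FIFO — oldest first]: 131 @ $22.85 + 29 @ $20.85 = $3,598.00
Dec 10, 71 sold [FIFO — oldest first]: 71 @ $20.85 = $1,480.35
Dec 17, 140 sold [FIFO — oldest first]: 10 @ $20.85 + 63 @ $25.55 + 67 @ $24.25 = $3,442.90
Total COGS = $3,598.00 + $1,480.35 + $3,442.90 = $8,521.25
Ending inventory: 5 @ $24.25 + 87 @ $21.10 + 146 @ $21.40 = $5,081.35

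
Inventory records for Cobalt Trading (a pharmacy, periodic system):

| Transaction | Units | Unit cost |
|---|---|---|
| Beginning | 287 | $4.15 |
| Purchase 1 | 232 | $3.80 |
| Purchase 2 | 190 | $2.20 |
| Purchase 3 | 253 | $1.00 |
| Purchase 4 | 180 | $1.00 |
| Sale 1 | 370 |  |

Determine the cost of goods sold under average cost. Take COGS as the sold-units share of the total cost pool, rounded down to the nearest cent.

Sale 1, sell 370: 370/1142 × $2,923.65 → $947.24
Ending inventory (cost pool remaining) = $1,976.41

COGS = $947.24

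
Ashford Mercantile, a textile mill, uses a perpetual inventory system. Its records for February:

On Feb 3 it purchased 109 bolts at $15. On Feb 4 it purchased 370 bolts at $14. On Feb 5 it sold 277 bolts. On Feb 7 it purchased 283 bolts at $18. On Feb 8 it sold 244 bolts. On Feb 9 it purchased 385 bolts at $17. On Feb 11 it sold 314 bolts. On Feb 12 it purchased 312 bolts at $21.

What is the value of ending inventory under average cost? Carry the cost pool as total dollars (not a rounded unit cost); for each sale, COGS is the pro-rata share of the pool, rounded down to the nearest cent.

Ending inventory = $11,787.40

After Feb 3: 109 on hand, pool $1,635.00 (≈ $15.0000 each)
After Feb 4: 479 on hand, pool $6,815.00 (≈ $14.2276 each)
Feb 5, sell 277: 277/479 × $6,815.00 → $3,941.03
After Feb 7: 485 on hand, pool $7,967.97 (≈ $16.4288 each)
Feb 8, sell 244: 244/485 × $7,967.97 → $4,008.62
After Feb 9: 626 on hand, pool $10,504.35 (≈ $16.7801 each)
Feb 11, sell 314: 314/626 × $10,504.35 → $5,268.95
After Feb 12: 624 on hand, pool $11,787.40 (≈ $18.8901 each)
Total COGS = $3,941.03 + $4,008.62 + $5,268.95 = $13,218.60
Ending inventory (cost pool remaining) = $11,787.40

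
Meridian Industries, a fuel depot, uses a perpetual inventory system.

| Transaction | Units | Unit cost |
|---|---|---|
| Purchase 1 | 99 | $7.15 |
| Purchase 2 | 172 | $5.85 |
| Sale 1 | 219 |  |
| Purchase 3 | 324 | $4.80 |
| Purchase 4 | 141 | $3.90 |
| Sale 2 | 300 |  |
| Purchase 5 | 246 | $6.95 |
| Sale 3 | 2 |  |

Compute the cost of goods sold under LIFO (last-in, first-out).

COGS = $2,669.25

Sale 1 (219) [LIFO — newest first]: 172 @ $5.85 + 47 @ $7.15 = $1,342.25
Sale 2 (300) [LIFO — newest first]: 141 @ $3.90 + 159 @ $4.80 = $1,313.10
Sale 3 (2) [LIFO — newest first]: 2 @ $6.95 = $13.90
Total COGS = $1,342.25 + $1,313.10 + $13.90 = $2,669.25
Ending inventory: 52 @ $7.15 + 165 @ $4.80 + 244 @ $6.95 = $2,859.60
Check: goods available $5,528.85 = COGS $2,669.25 + ending $2,859.60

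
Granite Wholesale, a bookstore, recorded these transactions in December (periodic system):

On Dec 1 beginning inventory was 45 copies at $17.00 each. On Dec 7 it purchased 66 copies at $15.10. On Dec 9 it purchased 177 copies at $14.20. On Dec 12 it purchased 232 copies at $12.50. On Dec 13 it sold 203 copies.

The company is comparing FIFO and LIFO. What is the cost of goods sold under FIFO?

COGS = $3,068.00

FIFO COGS: 45 @ $17.00 + 66 @ $15.10 + 92 @ $14.20 = $3,068.00
LIFO COGS: 203 @ $12.50 = $2,537.50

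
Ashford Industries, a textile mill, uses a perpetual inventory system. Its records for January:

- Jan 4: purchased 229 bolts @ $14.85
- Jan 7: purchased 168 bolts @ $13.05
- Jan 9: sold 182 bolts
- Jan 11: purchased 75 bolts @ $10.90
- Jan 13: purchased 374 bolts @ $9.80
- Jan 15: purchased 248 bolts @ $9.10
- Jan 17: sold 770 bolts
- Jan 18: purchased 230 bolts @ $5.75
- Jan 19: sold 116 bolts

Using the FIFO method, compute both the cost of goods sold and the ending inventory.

COGS = $12,095.95; ending inventory = $1,559.10

Jan 9, 182 sold [FIFO — oldest first]: 182 @ $14.85 = $2,702.70
Jan 17, 770 sold [FIFO — oldest first]: 47 @ $14.85 + 168 @ $13.05 + 75 @ $10.90 + 374 @ $9.80 + 106 @ $9.10 = $8,337.65
Jan 19, 116 sold [FIFO — oldest first]: 116 @ $9.10 = $1,055.60
Total COGS = $2,702.70 + $8,337.65 + $1,055.60 = $12,095.95
Ending inventory: 26 @ $9.10 + 230 @ $5.75 = $1,559.10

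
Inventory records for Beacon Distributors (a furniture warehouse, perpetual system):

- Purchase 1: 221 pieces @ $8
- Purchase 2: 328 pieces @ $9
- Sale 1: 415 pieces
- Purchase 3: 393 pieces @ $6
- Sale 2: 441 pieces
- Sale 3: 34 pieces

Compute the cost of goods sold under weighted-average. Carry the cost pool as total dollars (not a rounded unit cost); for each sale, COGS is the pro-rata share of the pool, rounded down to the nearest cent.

COGS = $6,731.65

After Purchase 1: 221 on hand, pool $1,768.00 (≈ $8.0000 each)
After Purchase 2: 549 on hand, pool $4,720.00 (≈ $8.5974 each)
Sale 1, sell 415: 415/549 × $4,720.00 → $3,567.94
After Purchase 3: 527 on hand, pool $3,510.06 (≈ $6.6605 each)
Sale 2, sell 441: 441/527 × $3,510.06 → $2,937.26
Sale 3, sell 34: 34/86 × $572.80 → $226.45
Total COGS = $3,567.94 + $2,937.26 + $226.45 = $6,731.65
Ending inventory (cost pool remaining) = $346.35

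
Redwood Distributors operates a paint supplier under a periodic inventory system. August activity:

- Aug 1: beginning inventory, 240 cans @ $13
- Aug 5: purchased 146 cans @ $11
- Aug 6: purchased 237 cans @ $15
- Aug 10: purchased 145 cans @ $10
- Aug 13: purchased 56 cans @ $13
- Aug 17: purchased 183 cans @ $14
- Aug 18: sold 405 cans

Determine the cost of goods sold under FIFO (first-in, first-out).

COGS = $5,011

Aug 18, 405 sold [FIFO — oldest first]: 240 @ $13 + 146 @ $11 + 19 @ $15 = $5,011
Ending inventory: 218 @ $15 + 145 @ $10 + 56 @ $13 + 183 @ $14 = $8,010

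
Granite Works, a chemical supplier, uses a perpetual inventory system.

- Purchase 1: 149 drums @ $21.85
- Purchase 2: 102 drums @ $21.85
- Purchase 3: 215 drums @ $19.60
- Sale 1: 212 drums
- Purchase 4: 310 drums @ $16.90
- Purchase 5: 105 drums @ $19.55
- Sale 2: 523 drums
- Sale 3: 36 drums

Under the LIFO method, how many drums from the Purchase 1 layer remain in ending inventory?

Sale 1 (212) [LIFO — newest first]: 212 @ $19.60 = $4,155.20
Sale 2 (523) [LIFO — newest first]: 105 @ $19.55 + 310 @ $16.90 + 3 @ $19.60 + 102 @ $21.85 + 3 @ $21.85 = $9,644.80
Sale 3 (36) [LIFO — newest first]: 36 @ $21.85 = $786.60
Total COGS = $4,155.20 + $9,644.80 + $786.60 = $14,586.60
Ending inventory: 110 @ $21.85 = $2,403.50
Check: goods available $16,990.10 = COGS $14,586.60 + ending $2,403.50

110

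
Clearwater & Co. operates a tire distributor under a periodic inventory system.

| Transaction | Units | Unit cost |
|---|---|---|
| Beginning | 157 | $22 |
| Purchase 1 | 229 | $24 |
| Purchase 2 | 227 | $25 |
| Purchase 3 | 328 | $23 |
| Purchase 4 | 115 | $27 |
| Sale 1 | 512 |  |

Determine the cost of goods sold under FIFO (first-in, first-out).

COGS = $12,100

Sale 1 (512) [FIFO — oldest first]: 157 @ $22 + 229 @ $24 + 126 @ $25 = $12,100
Ending inventory: 101 @ $25 + 328 @ $23 + 115 @ $27 = $13,174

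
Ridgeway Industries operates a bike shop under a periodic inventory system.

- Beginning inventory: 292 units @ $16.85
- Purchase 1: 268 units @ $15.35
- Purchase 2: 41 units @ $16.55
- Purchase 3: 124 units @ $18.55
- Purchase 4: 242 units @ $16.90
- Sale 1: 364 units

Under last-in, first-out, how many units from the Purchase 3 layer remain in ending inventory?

Sale 1 (364) [LIFO — newest first]: 242 @ $16.90 + 122 @ $18.55 = $6,352.90
Ending inventory: 292 @ $16.85 + 268 @ $15.35 + 41 @ $16.55 + 2 @ $18.55 = $9,749.65

2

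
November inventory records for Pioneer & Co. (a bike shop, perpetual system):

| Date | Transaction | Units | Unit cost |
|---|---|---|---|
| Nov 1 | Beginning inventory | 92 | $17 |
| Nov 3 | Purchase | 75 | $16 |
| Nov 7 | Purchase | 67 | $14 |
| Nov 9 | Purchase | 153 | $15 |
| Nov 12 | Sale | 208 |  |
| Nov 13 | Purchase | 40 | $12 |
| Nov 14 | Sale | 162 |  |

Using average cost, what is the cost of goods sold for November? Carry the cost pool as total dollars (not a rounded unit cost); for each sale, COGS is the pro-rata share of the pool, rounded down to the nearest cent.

After Nov 1: 92 on hand, pool $1,564.00 (≈ $17.0000 each)
After Nov 3: 167 on hand, pool $2,764.00 (≈ $16.5509 each)
After Nov 7: 234 on hand, pool $3,702.00 (≈ $15.8205 each)
After Nov 9: 387 on hand, pool $5,997.00 (≈ $15.4961 each)
Nov 12, sell 208: 208/387 × $5,997.00 → $3,223.19
After Nov 13: 219 on hand, pool $3,253.81 (≈ $14.8576 each)
Nov 14, sell 162: 162/219 × $3,253.81 → $2,406.92
Total COGS = $3,223.19 + $2,406.92 = $5,630.11
Ending inventory (cost pool remaining) = $846.89

COGS = $5,630.11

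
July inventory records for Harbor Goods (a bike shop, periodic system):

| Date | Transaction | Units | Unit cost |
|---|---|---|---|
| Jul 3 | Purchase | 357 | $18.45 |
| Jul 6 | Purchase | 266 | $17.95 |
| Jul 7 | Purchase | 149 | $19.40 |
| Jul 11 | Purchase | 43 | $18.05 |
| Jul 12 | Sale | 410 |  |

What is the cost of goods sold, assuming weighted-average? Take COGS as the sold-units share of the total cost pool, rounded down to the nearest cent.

COGS = $7,560.14

Jul 12, sell 410: 410/815 × $15,028.10 → $7,560.14
Ending inventory (cost pool remaining) = $7,467.96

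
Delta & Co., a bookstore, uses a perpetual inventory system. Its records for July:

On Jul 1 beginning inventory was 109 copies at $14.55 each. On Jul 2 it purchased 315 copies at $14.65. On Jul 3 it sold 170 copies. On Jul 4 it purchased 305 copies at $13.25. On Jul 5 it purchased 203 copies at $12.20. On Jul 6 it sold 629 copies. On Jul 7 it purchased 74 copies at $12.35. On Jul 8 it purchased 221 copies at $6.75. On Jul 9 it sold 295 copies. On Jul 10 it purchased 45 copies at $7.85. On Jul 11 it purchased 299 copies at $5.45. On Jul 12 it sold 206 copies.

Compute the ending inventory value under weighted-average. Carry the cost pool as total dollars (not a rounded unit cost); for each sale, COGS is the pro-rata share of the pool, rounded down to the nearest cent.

After Jul 1: 109 on hand, pool $1,585.95 (≈ $14.5500 each)
After Jul 2: 424 on hand, pool $6,200.70 (≈ $14.6243 each)
Jul 3, sell 170: 170/424 × $6,200.70 → $2,486.12
After Jul 4: 559 on hand, pool $7,755.83 (≈ $13.8745 each)
After Jul 5: 762 on hand, pool $10,232.43 (≈ $13.4284 each)
Jul 6, sell 629: 629/762 × $10,232.43 → $8,446.45
After Jul 7: 207 on hand, pool $2,699.88 (≈ $13.0429 each)
After Jul 8: 428 on hand, pool $4,191.63 (≈ $9.7935 each)
Jul 9, sell 295: 295/428 × $4,191.63 → $2,889.09
After Jul 10: 178 on hand, pool $1,655.79 (≈ $9.3022 each)
After Jul 11: 477 on hand, pool $3,285.34 (≈ $6.8875 each)
Jul 12, sell 206: 206/477 × $3,285.34 → $1,418.82
Total COGS = $2,486.12 + $8,446.45 + $2,889.09 + $1,418.82 = $15,240.48
Ending inventory (cost pool remaining) = $1,866.52

Ending inventory = $1,866.52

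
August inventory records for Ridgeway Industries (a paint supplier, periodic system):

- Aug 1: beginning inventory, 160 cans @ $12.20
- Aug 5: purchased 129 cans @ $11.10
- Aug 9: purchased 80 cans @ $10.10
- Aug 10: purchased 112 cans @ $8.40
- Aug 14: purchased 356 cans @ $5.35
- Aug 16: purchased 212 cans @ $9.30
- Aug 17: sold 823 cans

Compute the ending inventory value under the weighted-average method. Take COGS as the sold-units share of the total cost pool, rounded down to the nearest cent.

Aug 17, sell 823: 823/1049 × $9,008.90 → $7,067.99
Ending inventory (cost pool remaining) = $1,940.91
Check: goods available $9,008.90 = COGS $7,067.99 + ending $1,940.91

Ending inventory = $1,940.91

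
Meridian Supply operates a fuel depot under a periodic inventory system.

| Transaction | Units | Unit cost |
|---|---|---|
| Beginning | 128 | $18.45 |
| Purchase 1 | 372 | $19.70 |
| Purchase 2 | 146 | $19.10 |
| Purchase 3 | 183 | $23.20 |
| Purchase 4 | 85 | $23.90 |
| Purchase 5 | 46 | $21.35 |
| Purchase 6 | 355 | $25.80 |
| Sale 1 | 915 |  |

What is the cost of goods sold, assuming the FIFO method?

Sale 1 (915) [FIFO — oldest first]: 128 @ $18.45 + 372 @ $19.70 + 146 @ $19.10 + 183 @ $23.20 + 85 @ $23.90 + 1 @ $21.35 = $18,777.05
Ending inventory: 45 @ $21.35 + 355 @ $25.80 = $10,119.75

COGS = $18,777.05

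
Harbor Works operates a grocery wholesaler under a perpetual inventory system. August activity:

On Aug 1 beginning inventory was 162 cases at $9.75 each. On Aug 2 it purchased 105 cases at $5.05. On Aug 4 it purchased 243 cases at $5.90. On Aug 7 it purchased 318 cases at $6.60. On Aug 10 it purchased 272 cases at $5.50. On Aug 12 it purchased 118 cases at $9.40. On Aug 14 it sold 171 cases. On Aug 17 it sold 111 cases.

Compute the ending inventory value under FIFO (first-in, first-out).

Ending inventory = $6,049.20

Aug 14, 171 sold [FIFO — oldest first]: 162 @ $9.75 + 9 @ $5.05 = $1,624.95
Aug 17, 111 sold [FIFO — oldest first]: 96 @ $5.05 + 15 @ $5.90 = $573.30
Total COGS = $1,624.95 + $573.30 = $2,198.25
Ending inventory: 228 @ $5.90 + 318 @ $6.60 + 272 @ $5.50 + 118 @ $9.40 = $6,049.20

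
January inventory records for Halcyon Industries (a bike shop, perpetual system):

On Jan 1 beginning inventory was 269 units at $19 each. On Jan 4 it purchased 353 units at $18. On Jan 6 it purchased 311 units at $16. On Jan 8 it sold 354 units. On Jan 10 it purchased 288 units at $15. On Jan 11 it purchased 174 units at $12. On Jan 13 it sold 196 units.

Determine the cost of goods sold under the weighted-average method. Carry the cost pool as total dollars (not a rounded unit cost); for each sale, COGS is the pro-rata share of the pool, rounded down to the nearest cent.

COGS = $9,365.57

After Jan 1: 269 on hand, pool $5,111.00 (≈ $19.0000 each)
After Jan 4: 622 on hand, pool $11,465.00 (≈ $18.4325 each)
After Jan 6: 933 on hand, pool $16,441.00 (≈ $17.6217 each)
Jan 8, sell 354: 354/933 × $16,441.00 → $6,238.06
After Jan 10: 867 on hand, pool $14,522.94 (≈ $16.7508 each)
After Jan 11: 1041 on hand, pool $16,610.94 (≈ $15.9567 each)
Jan 13, sell 196: 196/1041 × $16,610.94 → $3,127.51
Total COGS = $6,238.06 + $3,127.51 = $9,365.57
Ending inventory (cost pool remaining) = $13,483.43
Check: goods available $22,849.00 = COGS $9,365.57 + ending $13,483.43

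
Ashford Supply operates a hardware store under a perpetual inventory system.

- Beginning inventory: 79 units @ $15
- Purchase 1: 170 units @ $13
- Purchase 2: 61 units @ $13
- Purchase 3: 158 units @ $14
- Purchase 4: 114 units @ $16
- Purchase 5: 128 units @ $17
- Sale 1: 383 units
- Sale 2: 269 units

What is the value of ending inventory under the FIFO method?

Sale 1 (383) [FIFO — oldest first]: 79 @ $15 + 170 @ $13 + 61 @ $13 + 73 @ $14 = $5,210
Sale 2 (269) [FIFO — oldest first]: 85 @ $14 + 114 @ $16 + 70 @ $17 = $4,204
Total COGS = $5,210 + $4,204 = $9,414
Ending inventory: 58 @ $17 = $986
Check: goods available $10,400 = COGS $9,414 + ending $986

Ending inventory = $986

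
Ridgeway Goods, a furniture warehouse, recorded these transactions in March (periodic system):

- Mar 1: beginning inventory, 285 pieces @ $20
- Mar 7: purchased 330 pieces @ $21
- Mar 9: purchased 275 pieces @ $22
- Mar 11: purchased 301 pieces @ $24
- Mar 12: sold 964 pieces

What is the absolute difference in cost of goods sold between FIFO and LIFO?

FIFO COGS: 285 @ $20 + 330 @ $21 + 275 @ $22 + 74 @ $24 = $20,456
LIFO COGS: 301 @ $24 + 275 @ $22 + 330 @ $21 + 58 @ $20 = $21,364
Difference = |$20,456 − $21,364| = $908

$908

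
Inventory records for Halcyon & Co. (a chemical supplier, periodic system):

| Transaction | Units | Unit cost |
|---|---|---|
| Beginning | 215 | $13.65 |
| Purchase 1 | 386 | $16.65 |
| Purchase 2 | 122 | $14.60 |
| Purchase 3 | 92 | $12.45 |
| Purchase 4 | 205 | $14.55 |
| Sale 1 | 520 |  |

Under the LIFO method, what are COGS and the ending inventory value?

Sale 1 (520) [LIFO — newest first]: 205 @ $14.55 + 92 @ $12.45 + 122 @ $14.60 + 101 @ $16.65 = $7,591.00
Ending inventory: 215 @ $13.65 + 285 @ $16.65 = $7,680.00

COGS = $7,591.00; ending inventory = $7,680.00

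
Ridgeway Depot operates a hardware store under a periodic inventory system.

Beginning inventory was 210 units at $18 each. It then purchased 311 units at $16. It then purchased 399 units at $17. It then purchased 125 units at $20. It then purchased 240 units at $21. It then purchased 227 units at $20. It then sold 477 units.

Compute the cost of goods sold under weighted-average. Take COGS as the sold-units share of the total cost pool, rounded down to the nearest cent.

Sale 1, sell 477: 477/1512 × $27,619.00 → $8,713.13
Ending inventory (cost pool remaining) = $18,905.87

COGS = $8,713.13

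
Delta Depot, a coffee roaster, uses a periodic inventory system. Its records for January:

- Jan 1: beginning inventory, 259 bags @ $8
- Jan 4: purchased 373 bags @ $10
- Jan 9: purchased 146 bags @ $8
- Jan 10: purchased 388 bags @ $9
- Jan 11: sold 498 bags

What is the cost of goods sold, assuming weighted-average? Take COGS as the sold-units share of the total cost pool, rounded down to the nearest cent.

COGS = $4,468.33

Jan 11, sell 498: 498/1166 × $10,462.00 → $4,468.33
Ending inventory (cost pool remaining) = $5,993.67
Check: goods available $10,462.00 = COGS $4,468.33 + ending $5,993.67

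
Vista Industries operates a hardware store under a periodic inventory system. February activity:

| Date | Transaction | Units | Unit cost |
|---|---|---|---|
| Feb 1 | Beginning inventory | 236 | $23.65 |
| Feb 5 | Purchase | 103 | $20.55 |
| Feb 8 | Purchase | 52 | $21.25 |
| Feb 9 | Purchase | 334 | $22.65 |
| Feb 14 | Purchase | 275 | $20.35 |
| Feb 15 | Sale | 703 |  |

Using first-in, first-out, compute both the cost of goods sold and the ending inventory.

COGS = $15,869.85; ending inventory = $6,094.55

Feb 15, 703 sold [FIFO — oldest first]: 236 @ $23.65 + 103 @ $20.55 + 52 @ $21.25 + 312 @ $22.65 = $15,869.85
Ending inventory: 22 @ $22.65 + 275 @ $20.35 = $6,094.55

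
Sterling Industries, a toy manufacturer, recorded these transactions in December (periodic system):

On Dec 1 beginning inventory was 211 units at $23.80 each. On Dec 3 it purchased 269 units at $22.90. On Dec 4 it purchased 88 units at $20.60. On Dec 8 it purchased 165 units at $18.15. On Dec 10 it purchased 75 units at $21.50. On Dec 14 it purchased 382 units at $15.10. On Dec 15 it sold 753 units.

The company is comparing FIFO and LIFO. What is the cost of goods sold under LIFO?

FIFO COGS: 211 @ $23.80 + 269 @ $22.90 + 88 @ $20.60 + 165 @ $18.15 + 20 @ $21.50 = $16,419.45
LIFO COGS: 382 @ $15.10 + 75 @ $21.50 + 165 @ $18.15 + 88 @ $20.60 + 43 @ $22.90 = $13,172.95

COGS = $13,172.95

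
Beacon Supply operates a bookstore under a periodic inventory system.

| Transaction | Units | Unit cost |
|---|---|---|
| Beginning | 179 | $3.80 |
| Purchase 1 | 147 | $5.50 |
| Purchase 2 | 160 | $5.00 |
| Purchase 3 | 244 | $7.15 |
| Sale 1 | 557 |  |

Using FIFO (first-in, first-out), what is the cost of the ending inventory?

Ending inventory = $1,236.95

Sale 1 (557) [FIFO — oldest first]: 179 @ $3.80 + 147 @ $5.50 + 160 @ $5.00 + 71 @ $7.15 = $2,796.35
Ending inventory: 173 @ $7.15 = $1,236.95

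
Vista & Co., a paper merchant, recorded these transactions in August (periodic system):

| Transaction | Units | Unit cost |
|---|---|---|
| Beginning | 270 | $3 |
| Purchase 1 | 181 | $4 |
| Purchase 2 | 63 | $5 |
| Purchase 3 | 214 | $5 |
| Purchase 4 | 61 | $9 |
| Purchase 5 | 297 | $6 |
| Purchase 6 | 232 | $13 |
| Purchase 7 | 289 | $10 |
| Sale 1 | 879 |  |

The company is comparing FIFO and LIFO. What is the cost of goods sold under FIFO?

FIFO COGS: 270 @ $3 + 181 @ $4 + 63 @ $5 + 214 @ $5 + 61 @ $9 + 90 @ $6 = $4,008
LIFO COGS: 289 @ $10 + 232 @ $13 + 297 @ $6 + 61 @ $9 = $8,237

COGS = $4,008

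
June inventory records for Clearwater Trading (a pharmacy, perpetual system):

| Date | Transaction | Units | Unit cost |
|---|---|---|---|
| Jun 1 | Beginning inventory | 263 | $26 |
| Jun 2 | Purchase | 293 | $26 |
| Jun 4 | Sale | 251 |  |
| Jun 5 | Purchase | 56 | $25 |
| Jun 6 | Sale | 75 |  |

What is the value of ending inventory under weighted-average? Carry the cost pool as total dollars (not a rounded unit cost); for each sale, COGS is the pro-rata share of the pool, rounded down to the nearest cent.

After Jun 1: 263 on hand, pool $6,838.00 (≈ $26.0000 each)
After Jun 2: 556 on hand, pool $14,456.00 (≈ $26.0000 each)
Jun 4, sell 251: 251/556 × $14,456.00 → $6,526.00
After Jun 5: 361 on hand, pool $9,330.00 (≈ $25.8449 each)
Jun 6, sell 75: 75/361 × $9,330.00 → $1,938.36
Total COGS = $6,526.00 + $1,938.36 = $8,464.36
Ending inventory (cost pool remaining) = $7,391.64
Check: goods available $15,856.00 = COGS $8,464.36 + ending $7,391.64

Ending inventory = $7,391.64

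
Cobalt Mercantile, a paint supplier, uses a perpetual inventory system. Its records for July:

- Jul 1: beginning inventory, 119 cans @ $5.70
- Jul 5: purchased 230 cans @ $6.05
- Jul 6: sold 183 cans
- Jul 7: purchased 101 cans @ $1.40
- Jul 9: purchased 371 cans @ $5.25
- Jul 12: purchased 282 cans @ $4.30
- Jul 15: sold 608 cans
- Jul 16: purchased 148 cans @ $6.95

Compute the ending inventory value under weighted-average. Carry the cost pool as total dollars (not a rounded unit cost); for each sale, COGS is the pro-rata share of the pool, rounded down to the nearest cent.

After Jul 1: 119 on hand, pool $678.30 (≈ $5.7000 each)
After Jul 5: 349 on hand, pool $2,069.80 (≈ $5.9307 each)
Jul 6, sell 183: 183/349 × $2,069.80 → $1,085.31
After Jul 7: 267 on hand, pool $1,125.89 (≈ $4.2168 each)
After Jul 9: 638 on hand, pool $3,073.64 (≈ $4.8176 each)
After Jul 12: 920 on hand, pool $4,286.24 (≈ $4.6590 each)
Jul 15, sell 608: 608/920 × $4,286.24 → $2,832.64
After Jul 16: 460 on hand, pool $2,482.20 (≈ $5.3961 each)
Total COGS = $1,085.31 + $2,832.64 = $3,917.95
Ending inventory (cost pool remaining) = $2,482.20

Ending inventory = $2,482.20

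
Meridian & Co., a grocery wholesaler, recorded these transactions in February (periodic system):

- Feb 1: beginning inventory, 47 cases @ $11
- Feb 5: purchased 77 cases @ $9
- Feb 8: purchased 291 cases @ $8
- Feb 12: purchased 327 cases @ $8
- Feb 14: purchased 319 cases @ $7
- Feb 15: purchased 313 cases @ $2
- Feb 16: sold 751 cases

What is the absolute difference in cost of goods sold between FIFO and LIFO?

$2,406

FIFO COGS: 47 @ $11 + 77 @ $9 + 291 @ $8 + 327 @ $8 + 9 @ $7 = $6,217
LIFO COGS: 313 @ $2 + 319 @ $7 + 119 @ $8 = $3,811
Difference = |$6,217 − $3,811| = $2,406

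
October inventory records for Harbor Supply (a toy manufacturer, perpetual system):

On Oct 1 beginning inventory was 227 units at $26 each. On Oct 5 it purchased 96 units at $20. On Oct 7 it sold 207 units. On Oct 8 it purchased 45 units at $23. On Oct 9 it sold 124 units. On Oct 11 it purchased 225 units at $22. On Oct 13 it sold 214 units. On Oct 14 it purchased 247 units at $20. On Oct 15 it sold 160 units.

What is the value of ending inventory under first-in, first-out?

Ending inventory = $2,700

Oct 7, 207 sold [FIFO — oldest first]: 207 @ $26 = $5,382
Oct 9, 124 sold [FIFO — oldest first]: 20 @ $26 + 96 @ $20 + 8 @ $23 = $2,624
Oct 13, 214 sold [FIFO — oldest first]: 37 @ $23 + 177 @ $22 = $4,745
Oct 15, 160 sold [FIFO — oldest first]: 48 @ $22 + 112 @ $20 = $3,296
Total COGS = $5,382 + $2,624 + $4,745 + $3,296 = $16,047
Ending inventory: 135 @ $20 = $2,700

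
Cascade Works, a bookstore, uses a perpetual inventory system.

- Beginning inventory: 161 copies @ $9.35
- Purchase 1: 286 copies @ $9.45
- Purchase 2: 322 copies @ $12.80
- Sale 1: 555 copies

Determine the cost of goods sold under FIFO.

Sale 1 (555) [FIFO — oldest first]: 161 @ $9.35 + 286 @ $9.45 + 108 @ $12.80 = $5,590.45
Ending inventory: 214 @ $12.80 = $2,739.20

COGS = $5,590.45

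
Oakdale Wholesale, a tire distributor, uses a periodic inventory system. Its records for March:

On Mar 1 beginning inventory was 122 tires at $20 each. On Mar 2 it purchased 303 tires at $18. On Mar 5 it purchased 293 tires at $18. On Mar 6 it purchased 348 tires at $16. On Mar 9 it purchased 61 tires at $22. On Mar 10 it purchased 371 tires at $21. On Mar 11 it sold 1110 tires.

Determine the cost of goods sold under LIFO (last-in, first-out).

Mar 11, 1110 sold [LIFO — newest first]: 371 @ $21 + 61 @ $22 + 348 @ $16 + 293 @ $18 + 37 @ $18 = $20,641
Ending inventory: 122 @ $20 + 266 @ $18 = $7,228

COGS = $20,641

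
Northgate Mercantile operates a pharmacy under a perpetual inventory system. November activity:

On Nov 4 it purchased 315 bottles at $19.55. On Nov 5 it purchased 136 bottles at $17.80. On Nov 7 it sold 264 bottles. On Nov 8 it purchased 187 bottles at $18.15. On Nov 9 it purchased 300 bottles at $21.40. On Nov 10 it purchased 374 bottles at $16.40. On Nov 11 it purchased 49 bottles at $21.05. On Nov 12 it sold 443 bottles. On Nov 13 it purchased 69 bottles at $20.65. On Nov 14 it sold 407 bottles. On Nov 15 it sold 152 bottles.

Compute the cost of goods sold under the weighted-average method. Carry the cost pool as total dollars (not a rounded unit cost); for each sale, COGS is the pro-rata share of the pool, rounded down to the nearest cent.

COGS = $23,882.65

After Nov 4: 315 on hand, pool $6,158.25 (≈ $19.5500 each)
After Nov 5: 451 on hand, pool $8,579.05 (≈ $19.0223 each)
Nov 7, sell 264: 264/451 × $8,579.05 → $5,021.88
After Nov 8: 374 on hand, pool $6,951.22 (≈ $18.5861 each)
After Nov 9: 674 on hand, pool $13,371.22 (≈ $19.8386 each)
After Nov 10: 1048 on hand, pool $19,504.82 (≈ $18.6115 each)
After Nov 11: 1097 on hand, pool $20,536.27 (≈ $18.7204 each)
Nov 12, sell 443: 443/1097 × $20,536.27 → $8,293.13
After Nov 13: 723 on hand, pool $13,667.99 (≈ $18.9046 each)
Nov 14, sell 407: 407/723 × $13,667.99 → $7,694.15
Nov 15, sell 152: 152/316 × $5,973.84 → $2,873.49
Total COGS = $5,021.88 + $8,293.13 + $7,694.15 + $2,873.49 = $23,882.65
Ending inventory (cost pool remaining) = $3,100.35
Check: goods available $26,983.00 = COGS $23,882.65 + ending $3,100.35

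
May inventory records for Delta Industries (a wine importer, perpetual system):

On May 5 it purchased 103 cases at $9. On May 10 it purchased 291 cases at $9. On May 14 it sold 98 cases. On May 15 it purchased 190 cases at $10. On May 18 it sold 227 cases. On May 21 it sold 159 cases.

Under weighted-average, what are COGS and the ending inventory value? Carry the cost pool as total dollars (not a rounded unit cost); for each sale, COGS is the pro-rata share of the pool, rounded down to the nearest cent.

COGS = $4,506.90; ending inventory = $939.10

After May 5: 103 on hand, pool $927.00 (≈ $9.0000 each)
After May 10: 394 on hand, pool $3,546.00 (≈ $9.0000 each)
May 14, sell 98: 98/394 × $3,546.00 → $882.00
After May 15: 486 on hand, pool $4,564.00 (≈ $9.3909 each)
May 18, sell 227: 227/486 × $4,564.00 → $2,131.74
May 21, sell 159: 159/259 × $2,432.26 → $1,493.16
Total COGS = $882.00 + $2,131.74 + $1,493.16 = $4,506.90
Ending inventory (cost pool remaining) = $939.10
Check: goods available $5,446.00 = COGS $4,506.90 + ending $939.10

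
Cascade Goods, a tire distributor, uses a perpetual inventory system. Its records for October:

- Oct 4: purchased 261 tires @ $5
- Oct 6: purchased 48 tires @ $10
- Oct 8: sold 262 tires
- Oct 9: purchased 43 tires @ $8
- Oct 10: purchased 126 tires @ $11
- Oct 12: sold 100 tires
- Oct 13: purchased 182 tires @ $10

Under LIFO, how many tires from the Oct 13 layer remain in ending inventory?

Oct 8, 262 sold [LIFO — newest first]: 48 @ $10 + 214 @ $5 = $1,550
Oct 12, 100 sold [LIFO — newest first]: 100 @ $11 = $1,100
Total COGS = $1,550 + $1,100 = $2,650
Ending inventory: 47 @ $5 + 43 @ $8 + 26 @ $11 + 182 @ $10 = $2,685

182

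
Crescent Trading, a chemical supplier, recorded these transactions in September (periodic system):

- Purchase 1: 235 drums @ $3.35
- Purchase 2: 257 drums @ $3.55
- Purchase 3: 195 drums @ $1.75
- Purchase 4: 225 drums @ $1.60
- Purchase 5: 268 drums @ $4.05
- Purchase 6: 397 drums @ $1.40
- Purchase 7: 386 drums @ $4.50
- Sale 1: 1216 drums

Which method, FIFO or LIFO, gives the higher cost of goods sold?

FIFO COGS: 235 @ $3.35 + 257 @ $3.55 + 195 @ $1.75 + 225 @ $1.60 + 268 @ $4.05 + 36 @ $1.40 = $3,536.65
LIFO COGS: 386 @ $4.50 + 397 @ $1.40 + 268 @ $4.05 + 165 @ $1.60 = $3,642.20

LIFO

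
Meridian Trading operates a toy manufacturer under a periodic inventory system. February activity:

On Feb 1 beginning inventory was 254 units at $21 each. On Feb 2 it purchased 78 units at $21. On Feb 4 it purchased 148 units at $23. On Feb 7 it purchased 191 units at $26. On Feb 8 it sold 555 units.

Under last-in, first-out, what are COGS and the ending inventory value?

COGS = $12,906; ending inventory = $2,436

Feb 8, 555 sold [LIFO — newest first]: 191 @ $26 + 148 @ $23 + 78 @ $21 + 138 @ $21 = $12,906
Ending inventory: 116 @ $21 = $2,436
Check: goods available $15,342 = COGS $12,906 + ending $2,436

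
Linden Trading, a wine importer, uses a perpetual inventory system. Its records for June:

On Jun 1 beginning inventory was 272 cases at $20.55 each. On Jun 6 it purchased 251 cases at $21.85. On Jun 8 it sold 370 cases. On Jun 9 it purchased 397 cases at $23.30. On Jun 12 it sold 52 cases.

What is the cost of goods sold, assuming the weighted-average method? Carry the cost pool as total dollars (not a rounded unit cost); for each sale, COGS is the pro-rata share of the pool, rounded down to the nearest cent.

After Jun 1: 272 on hand, pool $5,589.60 (≈ $20.5500 each)
After Jun 6: 523 on hand, pool $11,073.95 (≈ $21.1739 each)
Jun 8, sell 370: 370/523 × $11,073.95 → $7,834.34
After Jun 9: 550 on hand, pool $12,489.71 (≈ $22.7086 each)
Jun 12, sell 52: 52/550 × $12,489.71 → $1,180.84
Total COGS = $7,834.34 + $1,180.84 = $9,015.18
Ending inventory (cost pool remaining) = $11,308.87

COGS = $9,015.18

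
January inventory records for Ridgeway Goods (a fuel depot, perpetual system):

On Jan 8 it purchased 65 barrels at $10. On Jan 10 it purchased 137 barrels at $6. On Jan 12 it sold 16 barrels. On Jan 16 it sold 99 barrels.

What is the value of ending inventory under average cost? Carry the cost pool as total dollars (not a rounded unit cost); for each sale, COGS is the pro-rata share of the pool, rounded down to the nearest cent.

Ending inventory = $633.99

After Jan 8: 65 on hand, pool $650.00 (≈ $10.0000 each)
After Jan 10: 202 on hand, pool $1,472.00 (≈ $7.2871 each)
Jan 12, sell 16: 16/202 × $1,472.00 → $116.59
Jan 16, sell 99: 99/186 × $1,355.41 → $721.42
Total COGS = $116.59 + $721.42 = $838.01
Ending inventory (cost pool remaining) = $633.99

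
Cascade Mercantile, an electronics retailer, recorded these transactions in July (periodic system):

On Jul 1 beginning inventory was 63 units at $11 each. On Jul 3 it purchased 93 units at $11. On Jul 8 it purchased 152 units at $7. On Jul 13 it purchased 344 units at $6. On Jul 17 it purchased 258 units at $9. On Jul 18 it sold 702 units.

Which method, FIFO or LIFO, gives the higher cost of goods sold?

FIFO COGS: 63 @ $11 + 93 @ $11 + 152 @ $7 + 344 @ $6 + 50 @ $9 = $5,294
LIFO COGS: 258 @ $9 + 344 @ $6 + 100 @ $7 = $5,086

FIFO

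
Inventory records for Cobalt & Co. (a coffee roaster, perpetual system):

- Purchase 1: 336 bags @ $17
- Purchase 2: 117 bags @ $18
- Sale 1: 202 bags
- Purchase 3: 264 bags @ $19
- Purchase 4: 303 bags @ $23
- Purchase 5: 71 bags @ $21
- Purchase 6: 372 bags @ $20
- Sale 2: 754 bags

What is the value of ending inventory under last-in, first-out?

Ending inventory = $9,131

Sale 1 (202) [LIFO — newest first]: 117 @ $18 + 85 @ $17 = $3,551
Sale 2 (754) [LIFO — newest first]: 372 @ $20 + 71 @ $21 + 303 @ $23 + 8 @ $19 = $16,052
Total COGS = $3,551 + $16,052 = $19,603
Ending inventory: 251 @ $17 + 256 @ $19 = $9,131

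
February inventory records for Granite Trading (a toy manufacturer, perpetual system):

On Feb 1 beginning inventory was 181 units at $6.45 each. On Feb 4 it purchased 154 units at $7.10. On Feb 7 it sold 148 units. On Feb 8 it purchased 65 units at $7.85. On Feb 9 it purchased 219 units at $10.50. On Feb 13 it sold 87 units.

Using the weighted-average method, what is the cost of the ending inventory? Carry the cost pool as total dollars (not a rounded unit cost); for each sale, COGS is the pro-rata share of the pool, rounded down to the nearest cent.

Ending inventory = $3,319.67

After Feb 1: 181 on hand, pool $1,167.45 (≈ $6.4500 each)
After Feb 4: 335 on hand, pool $2,260.85 (≈ $6.7488 each)
Feb 7, sell 148: 148/335 × $2,260.85 → $998.82
After Feb 8: 252 on hand, pool $1,772.28 (≈ $7.0329 each)
After Feb 9: 471 on hand, pool $4,071.78 (≈ $8.6450 each)
Feb 13, sell 87: 87/471 × $4,071.78 → $752.11
Total COGS = $998.82 + $752.11 = $1,750.93
Ending inventory (cost pool remaining) = $3,319.67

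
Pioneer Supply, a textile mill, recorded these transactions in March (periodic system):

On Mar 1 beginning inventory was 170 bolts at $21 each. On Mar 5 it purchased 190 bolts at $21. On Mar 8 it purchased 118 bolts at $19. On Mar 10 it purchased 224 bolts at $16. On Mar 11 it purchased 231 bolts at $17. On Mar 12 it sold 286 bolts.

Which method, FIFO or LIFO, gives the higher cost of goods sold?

FIFO

FIFO COGS: 170 @ $21 + 116 @ $21 = $6,006
LIFO COGS: 231 @ $17 + 55 @ $16 = $4,807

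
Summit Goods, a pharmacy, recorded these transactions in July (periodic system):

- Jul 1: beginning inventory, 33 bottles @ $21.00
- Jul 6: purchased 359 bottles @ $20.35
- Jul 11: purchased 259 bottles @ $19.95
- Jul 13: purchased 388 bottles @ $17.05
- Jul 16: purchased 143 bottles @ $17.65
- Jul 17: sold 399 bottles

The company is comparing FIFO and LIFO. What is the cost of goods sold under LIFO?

FIFO COGS: 33 @ $21.00 + 359 @ $20.35 + 7 @ $19.95 = $8,138.30
LIFO COGS: 143 @ $17.65 + 256 @ $17.05 = $6,888.75

COGS = $6,888.75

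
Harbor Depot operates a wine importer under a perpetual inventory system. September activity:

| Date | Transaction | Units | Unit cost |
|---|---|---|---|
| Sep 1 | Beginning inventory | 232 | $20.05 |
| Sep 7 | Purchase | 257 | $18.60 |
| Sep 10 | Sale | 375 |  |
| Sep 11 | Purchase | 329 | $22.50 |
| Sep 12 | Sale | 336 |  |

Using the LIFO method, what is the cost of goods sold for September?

Sep 10, 375 sold [LIFO — newest first]: 257 @ $18.60 + 118 @ $20.05 = $7,146.10
Sep 12, 336 sold [LIFO — newest first]: 329 @ $22.50 + 7 @ $20.05 = $7,542.85
Total COGS = $7,146.10 + $7,542.85 = $14,688.95
Ending inventory: 107 @ $20.05 = $2,145.35

COGS = $14,688.95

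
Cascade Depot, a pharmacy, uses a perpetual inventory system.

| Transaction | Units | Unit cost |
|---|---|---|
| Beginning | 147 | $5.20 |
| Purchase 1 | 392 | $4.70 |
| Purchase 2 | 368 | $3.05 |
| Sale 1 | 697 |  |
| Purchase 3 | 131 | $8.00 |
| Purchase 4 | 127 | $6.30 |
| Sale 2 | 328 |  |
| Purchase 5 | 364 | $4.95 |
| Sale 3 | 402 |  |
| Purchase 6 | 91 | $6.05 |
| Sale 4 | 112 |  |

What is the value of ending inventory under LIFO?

Ending inventory = $421.20

Sale 1 (697) [LIFO — newest first]: 368 @ $3.05 + 329 @ $4.70 = $2,668.70
Sale 2 (328) [LIFO — newest first]: 127 @ $6.30 + 131 @ $8.00 + 63 @ $4.70 + 7 @ $5.20 = $2,180.60
Sale 3 (402) [LIFO — newest first]: 364 @ $4.95 + 38 @ $5.20 = $1,999.40
Sale 4 (112) [LIFO — newest first]: 91 @ $6.05 + 21 @ $5.20 = $659.75
Total COGS = $2,668.70 + $2,180.60 + $1,999.40 + $659.75 = $7,508.45
Ending inventory: 81 @ $5.20 = $421.20
Check: goods available $7,929.65 = COGS $7,508.45 + ending $421.20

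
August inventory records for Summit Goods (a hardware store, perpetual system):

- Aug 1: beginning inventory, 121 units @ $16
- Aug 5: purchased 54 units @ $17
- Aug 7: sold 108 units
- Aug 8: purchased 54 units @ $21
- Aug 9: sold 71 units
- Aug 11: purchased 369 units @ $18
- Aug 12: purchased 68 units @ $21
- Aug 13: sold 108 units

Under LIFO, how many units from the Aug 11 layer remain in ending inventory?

Aug 7, 108 sold [LIFO — newest first]: 54 @ $17 + 54 @ $16 = $1,782
Aug 9, 71 sold [LIFO — newest first]: 54 @ $21 + 17 @ $16 = $1,406
Aug 13, 108 sold [LIFO — newest first]: 68 @ $21 + 40 @ $18 = $2,148
Total COGS = $1,782 + $1,406 + $2,148 = $5,336
Ending inventory: 50 @ $16 + 329 @ $18 = $6,722

329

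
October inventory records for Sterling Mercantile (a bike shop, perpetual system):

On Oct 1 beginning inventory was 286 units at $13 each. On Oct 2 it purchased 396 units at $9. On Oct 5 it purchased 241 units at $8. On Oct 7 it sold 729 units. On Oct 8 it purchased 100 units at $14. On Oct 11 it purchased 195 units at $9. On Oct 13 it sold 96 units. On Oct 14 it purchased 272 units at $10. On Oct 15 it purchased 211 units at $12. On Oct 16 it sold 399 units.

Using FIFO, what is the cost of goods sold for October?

COGS = $12,425

Oct 7, 729 sold [FIFO — oldest first]: 286 @ $13 + 396 @ $9 + 47 @ $8 = $7,658
Oct 13, 96 sold [FIFO — oldest first]: 96 @ $8 = $768
Oct 16, 399 sold [FIFO — oldest first]: 98 @ $8 + 100 @ $14 + 195 @ $9 + 6 @ $10 = $3,999
Total COGS = $7,658 + $768 + $3,999 = $12,425
Ending inventory: 266 @ $10 + 211 @ $12 = $5,192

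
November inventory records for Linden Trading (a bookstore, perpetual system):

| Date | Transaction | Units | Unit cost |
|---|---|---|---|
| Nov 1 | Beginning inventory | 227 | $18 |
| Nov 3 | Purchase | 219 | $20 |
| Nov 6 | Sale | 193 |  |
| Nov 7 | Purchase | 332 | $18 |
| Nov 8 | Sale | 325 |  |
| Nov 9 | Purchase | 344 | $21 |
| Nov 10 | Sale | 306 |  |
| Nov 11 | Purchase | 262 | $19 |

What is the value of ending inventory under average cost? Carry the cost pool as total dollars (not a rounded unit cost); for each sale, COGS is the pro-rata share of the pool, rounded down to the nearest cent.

Ending inventory = $10,905.66

After Nov 1: 227 on hand, pool $4,086.00 (≈ $18.0000 each)
After Nov 3: 446 on hand, pool $8,466.00 (≈ $18.9821 each)
Nov 6, sell 193: 193/446 × $8,466.00 → $3,663.53
After Nov 7: 585 on hand, pool $10,778.47 (≈ $18.4247 each)
Nov 8, sell 325: 325/585 × $10,778.47 → $5,988.03
After Nov 9: 604 on hand, pool $12,014.44 (≈ $19.8915 each)
Nov 10, sell 306: 306/604 × $12,014.44 → $6,086.78
After Nov 11: 560 on hand, pool $10,905.66 (≈ $19.4744 each)
Total COGS = $3,663.53 + $5,988.03 + $6,086.78 = $15,738.34
Ending inventory (cost pool remaining) = $10,905.66
Check: goods available $26,644.00 = COGS $15,738.34 + ending $10,905.66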